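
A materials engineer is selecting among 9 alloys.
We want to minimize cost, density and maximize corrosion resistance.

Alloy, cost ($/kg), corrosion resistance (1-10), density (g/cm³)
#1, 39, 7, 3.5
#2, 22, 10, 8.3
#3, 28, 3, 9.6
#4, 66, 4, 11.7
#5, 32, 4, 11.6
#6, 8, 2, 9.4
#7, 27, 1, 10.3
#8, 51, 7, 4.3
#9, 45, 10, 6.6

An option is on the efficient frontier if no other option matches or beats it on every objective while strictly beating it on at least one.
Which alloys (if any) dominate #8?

#1: cost 39≤51, corrosion resistance 7≥7, density 3.5≤4.3 — dominates #8.
Others (#2, #3, #4, #5, #6, #7, #9) are each worse than #8 on at least one objective.

#1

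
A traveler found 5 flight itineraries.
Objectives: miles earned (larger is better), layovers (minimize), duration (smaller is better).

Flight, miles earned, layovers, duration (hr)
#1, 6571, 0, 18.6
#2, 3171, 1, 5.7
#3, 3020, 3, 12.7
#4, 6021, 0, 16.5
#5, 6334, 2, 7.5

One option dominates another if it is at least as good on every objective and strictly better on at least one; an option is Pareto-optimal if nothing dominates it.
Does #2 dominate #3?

Yes

#2 vs #3: miles earned 3171≥3020, layovers 1≤3, duration 5.7≤12.7 — #2 is at least as good on every objective with at least one strict improvement.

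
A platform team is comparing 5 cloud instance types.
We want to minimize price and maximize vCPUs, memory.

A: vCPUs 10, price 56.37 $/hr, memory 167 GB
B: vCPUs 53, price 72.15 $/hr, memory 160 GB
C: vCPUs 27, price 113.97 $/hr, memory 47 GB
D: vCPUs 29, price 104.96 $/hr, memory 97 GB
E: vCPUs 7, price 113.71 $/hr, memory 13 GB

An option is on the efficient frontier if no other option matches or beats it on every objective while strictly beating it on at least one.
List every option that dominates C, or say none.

B, D

B: vCPUs 53≥27, price 72.15≤113.97, memory 160≥47 — dominates C.
D: vCPUs 29≥27, price 104.96≤113.97, memory 97≥47 — dominates C.
Others (A, E) are each worse than C on at least one objective.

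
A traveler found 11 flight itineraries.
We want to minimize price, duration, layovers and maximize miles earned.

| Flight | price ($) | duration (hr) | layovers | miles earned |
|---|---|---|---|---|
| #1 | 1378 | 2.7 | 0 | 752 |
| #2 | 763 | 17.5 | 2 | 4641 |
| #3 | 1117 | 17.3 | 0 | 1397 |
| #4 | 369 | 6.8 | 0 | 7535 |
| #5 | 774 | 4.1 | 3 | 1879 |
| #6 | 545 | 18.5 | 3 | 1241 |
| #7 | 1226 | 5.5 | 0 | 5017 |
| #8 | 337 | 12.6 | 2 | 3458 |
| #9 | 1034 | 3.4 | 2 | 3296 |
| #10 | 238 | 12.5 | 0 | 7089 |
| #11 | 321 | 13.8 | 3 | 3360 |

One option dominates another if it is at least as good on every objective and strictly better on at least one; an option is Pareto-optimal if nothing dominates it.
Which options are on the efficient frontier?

#1: not dominated (best duration).
#2: dominated by #4 (price 369≤763, duration 6.8≤17.5, layovers 0≤2, miles earned 7535≥4641).
#3: dominated by #4 (price 369≤1117, duration 6.8≤17.3, layovers 0≤0, miles earned 7535≥1397).
#4: not dominated (best miles earned).
#5: not dominated.
#6: dominated by #4 (price 369≤545, duration 6.8≤18.5, layovers 0≤3, miles earned 7535≥1241).
#7: not dominated.
#8: dominated by #10 (price 238≤337, duration 12.5≤12.6, layovers 0≤2, miles earned 7089≥3458).
#9: not dominated.
#10: not dominated (best price).
#11: dominated by #10 (price 238≤321, duration 12.5≤13.8, layovers 0≤3, miles earned 7089≥3360).

#1, #4, #5, #7, #9, #10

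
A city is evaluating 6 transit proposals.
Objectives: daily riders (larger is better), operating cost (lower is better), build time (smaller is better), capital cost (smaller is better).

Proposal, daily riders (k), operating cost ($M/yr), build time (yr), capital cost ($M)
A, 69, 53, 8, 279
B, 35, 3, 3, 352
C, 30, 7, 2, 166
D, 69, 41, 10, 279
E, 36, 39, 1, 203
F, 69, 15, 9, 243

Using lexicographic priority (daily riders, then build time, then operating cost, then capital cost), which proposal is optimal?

First maximize daily riders: best is 69, kept {A, D, F}.
Then minimize build time: best is 8, kept {A}.

A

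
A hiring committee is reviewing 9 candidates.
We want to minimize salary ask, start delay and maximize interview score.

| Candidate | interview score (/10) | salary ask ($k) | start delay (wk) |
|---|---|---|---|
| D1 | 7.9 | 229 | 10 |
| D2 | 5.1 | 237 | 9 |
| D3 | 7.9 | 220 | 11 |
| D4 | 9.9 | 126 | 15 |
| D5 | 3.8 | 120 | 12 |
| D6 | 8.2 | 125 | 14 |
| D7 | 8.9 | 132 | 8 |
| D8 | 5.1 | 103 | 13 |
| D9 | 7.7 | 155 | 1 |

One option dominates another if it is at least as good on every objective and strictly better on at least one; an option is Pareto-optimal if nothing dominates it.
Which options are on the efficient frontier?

D4, D5, D6, D7, D8, D9

D1: dominated by D7 (interview score 8.9≥7.9, salary ask 132≤229, start delay 8≤10).
D2: dominated by D7 (interview score 8.9≥5.1, salary ask 132≤237, start delay 8≤9).
D3: dominated by D7 (interview score 8.9≥7.9, salary ask 132≤220, start delay 8≤11).
D4: not dominated (best interview score).
D5: not dominated.
D6: not dominated.
D7: not dominated.
D8: not dominated (best salary ask).
D9: not dominated (best start delay).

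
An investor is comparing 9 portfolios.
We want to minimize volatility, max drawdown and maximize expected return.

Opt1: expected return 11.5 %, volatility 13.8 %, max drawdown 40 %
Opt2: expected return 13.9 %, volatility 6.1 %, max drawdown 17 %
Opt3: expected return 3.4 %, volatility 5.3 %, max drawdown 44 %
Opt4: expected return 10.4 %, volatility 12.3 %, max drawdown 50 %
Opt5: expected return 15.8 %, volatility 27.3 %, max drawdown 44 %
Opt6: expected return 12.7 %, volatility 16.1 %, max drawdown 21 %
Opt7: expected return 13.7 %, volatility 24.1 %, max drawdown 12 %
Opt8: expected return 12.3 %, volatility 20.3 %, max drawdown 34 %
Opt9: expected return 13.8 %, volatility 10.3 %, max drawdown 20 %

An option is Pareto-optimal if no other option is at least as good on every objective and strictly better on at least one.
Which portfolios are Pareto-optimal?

Opt2, Opt3, Opt5, Opt7

Opt1: dominated by Opt2 (expected return 13.9≥11.5, volatility 6.1≤13.8, max drawdown 17≤40).
Opt2: not dominated.
Opt3: not dominated (best volatility).
Opt4: dominated by Opt2 (expected return 13.9≥10.4, volatility 6.1≤12.3, max drawdown 17≤50).
Opt5: not dominated (best expected return).
Opt6: dominated by Opt2 (expected return 13.9≥12.7, volatility 6.1≤16.1, max drawdown 17≤21).
Opt7: not dominated (best max drawdown).
Opt8: dominated by Opt2 (expected return 13.9≥12.3, volatility 6.1≤20.3, max drawdown 17≤34).
Opt9: dominated by Opt2 (expected return 13.9≥13.8, volatility 6.1≤10.3, max drawdown 17≤20).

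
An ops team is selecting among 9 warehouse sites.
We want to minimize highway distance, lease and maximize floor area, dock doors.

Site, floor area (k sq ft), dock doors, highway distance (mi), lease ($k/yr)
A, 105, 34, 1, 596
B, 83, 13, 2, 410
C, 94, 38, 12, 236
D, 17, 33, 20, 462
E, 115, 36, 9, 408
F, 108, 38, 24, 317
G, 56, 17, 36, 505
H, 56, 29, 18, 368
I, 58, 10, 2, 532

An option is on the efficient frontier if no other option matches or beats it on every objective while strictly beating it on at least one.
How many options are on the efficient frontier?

A: not dominated (best highway distance).
B: not dominated.
C: not dominated (best lease).
D: dominated by C (floor area 94≥17, dock doors 38≥33, highway distance 12≤20, lease 236≤462).
E: not dominated (best floor area).
F: not dominated.
G: dominated by C (floor area 94≥56, dock doors 38≥17, highway distance 12≤36, lease 236≤505).
H: dominated by C (floor area 94≥56, dock doors 38≥29, highway distance 12≤18, lease 236≤368).
I: dominated by B (floor area 83≥58, dock doors 13≥10, highway distance 2≤2, lease 410≤532).
Pareto-optimal: A, B, C, E, F → 5.

5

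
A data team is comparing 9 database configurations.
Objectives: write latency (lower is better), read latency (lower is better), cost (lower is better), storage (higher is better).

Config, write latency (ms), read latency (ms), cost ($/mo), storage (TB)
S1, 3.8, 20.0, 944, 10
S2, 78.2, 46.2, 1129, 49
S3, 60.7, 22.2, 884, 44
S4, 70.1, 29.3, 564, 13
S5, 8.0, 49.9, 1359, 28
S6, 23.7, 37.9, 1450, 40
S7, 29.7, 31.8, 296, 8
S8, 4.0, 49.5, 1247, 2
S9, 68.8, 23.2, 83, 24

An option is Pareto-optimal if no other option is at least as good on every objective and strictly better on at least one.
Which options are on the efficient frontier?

S1, S2, S3, S5, S6, S7, S9

S1: not dominated (best write latency).
S2: not dominated (best storage).
S3: not dominated.
S4: dominated by S9 (write latency 68.8≤70.1, read latency 23.2≤29.3, cost 83≤564, storage 24≥13).
S5: not dominated.
S6: not dominated.
S7: not dominated.
S8: dominated by S1 (write latency 3.8≤4.0, read latency 20.0≤49.5, cost 944≤1247, storage 10≥2).
S9: not dominated (best cost).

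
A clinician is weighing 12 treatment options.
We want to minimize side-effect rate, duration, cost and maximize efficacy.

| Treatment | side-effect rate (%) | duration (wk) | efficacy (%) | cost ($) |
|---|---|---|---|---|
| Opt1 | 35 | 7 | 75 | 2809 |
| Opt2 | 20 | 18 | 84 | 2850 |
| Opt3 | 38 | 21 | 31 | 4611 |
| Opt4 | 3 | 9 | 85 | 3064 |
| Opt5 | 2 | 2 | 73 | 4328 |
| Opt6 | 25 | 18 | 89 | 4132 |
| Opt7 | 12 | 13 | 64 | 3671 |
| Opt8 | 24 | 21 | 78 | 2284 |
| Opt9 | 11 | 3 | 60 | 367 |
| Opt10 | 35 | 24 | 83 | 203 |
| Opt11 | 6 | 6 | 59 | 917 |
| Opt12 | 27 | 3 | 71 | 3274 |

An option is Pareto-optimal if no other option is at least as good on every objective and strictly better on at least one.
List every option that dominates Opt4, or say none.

Opt1: worse on side-effect rate (35 vs 3).
Opt2: worse on side-effect rate (20 vs 3).
Opt3: worse on side-effect rate (38 vs 3).
Opt5: worse on efficacy (73 vs 85).
Opt6: worse on side-effect rate (25 vs 3).
Opt7: worse on side-effect rate (12 vs 3).
Opt8: worse on side-effect rate (24 vs 3).
Opt9: worse on side-effect rate (11 vs 3).
Opt10: worse on side-effect rate (35 vs 3).
Opt11: worse on side-effect rate (6 vs 3).
Opt12: worse on side-effect rate (27 vs 3).
No option dominates Opt4.

none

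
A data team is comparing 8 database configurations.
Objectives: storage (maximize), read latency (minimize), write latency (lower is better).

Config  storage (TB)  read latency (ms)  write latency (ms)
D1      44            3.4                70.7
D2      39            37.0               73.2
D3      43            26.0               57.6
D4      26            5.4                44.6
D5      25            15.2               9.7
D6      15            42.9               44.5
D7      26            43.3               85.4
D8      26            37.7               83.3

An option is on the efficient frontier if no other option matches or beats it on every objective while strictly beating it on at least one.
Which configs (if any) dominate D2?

D1: storage 44≥39, read latency 3.4≤37.0, write latency 70.7≤73.2 — dominates D2.
D3: storage 43≥39, read latency 26.0≤37.0, write latency 57.6≤73.2 — dominates D2.
Others (D4, D5, D6, D7, D8) are each worse than D2 on at least one objective.

D1, D3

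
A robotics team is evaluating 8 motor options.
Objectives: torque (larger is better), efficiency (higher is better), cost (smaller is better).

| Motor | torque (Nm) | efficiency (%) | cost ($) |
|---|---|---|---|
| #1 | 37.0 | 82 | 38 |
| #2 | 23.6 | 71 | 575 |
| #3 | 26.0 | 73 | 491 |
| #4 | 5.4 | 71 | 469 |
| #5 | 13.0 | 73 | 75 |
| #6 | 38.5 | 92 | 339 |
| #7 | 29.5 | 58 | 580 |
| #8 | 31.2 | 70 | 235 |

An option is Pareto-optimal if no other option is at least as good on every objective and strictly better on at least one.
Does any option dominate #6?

No

#1: worse on torque (37.0 vs 38.5).
#2: worse on torque (23.6 vs 38.5).
#3: worse on torque (26.0 vs 38.5).
#4: worse on torque (5.4 vs 38.5).
#5: worse on torque (13.0 vs 38.5).
#7: worse on torque (29.5 vs 38.5).
#8: worse on torque (31.2 vs 38.5).
No option is at least as good as #6 on every objective and strictly better on one.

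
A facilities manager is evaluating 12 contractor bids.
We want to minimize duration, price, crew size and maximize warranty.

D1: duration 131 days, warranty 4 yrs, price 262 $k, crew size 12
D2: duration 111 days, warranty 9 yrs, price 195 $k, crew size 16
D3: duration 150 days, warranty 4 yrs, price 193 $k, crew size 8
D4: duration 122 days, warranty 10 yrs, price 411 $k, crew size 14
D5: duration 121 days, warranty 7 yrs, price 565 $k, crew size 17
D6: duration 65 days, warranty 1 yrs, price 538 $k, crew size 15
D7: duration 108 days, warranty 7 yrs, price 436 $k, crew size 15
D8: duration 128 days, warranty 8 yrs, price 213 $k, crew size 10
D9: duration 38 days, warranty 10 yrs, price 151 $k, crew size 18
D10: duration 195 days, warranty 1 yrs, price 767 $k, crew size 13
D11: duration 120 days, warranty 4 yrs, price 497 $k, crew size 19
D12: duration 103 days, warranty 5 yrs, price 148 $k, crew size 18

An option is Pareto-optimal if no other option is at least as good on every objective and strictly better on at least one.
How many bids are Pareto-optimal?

8

D1: dominated by D8 (duration 128≤131, warranty 8≥4, price 213≤262, crew size 10≤12).
D2: not dominated.
D3: not dominated (best crew size).
D4: not dominated.
D5: dominated by D2 (duration 111≤121, warranty 9≥7, price 195≤565, crew size 16≤17).
D6: not dominated.
D7: not dominated.
D8: not dominated.
D9: not dominated (best duration).
D10: dominated by D1 (duration 131≤195, warranty 4≥1, price 262≤767, crew size 12≤13).
D11: dominated by D2 (duration 111≤120, warranty 9≥4, price 195≤497, crew size 16≤19).
D12: not dominated (best price).
Pareto-optimal: D2, D3, D4, D6, D7, D8, D9, D12 → 8.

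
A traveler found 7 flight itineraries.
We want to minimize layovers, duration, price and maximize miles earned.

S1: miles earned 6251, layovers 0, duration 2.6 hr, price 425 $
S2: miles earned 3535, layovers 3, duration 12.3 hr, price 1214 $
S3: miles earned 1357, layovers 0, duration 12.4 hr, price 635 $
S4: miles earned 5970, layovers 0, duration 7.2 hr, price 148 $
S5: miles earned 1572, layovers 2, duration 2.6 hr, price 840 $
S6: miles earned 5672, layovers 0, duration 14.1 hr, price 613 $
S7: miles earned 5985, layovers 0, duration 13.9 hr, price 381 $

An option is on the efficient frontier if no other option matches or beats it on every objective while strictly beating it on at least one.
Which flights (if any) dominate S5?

S1: miles earned 6251≥1572, layovers 0≤2, duration 2.6≤2.6, price 425≤840 — dominates S5.
Others (S2, S3, S4, S6, S7) are each worse than S5 on at least one objective.

S1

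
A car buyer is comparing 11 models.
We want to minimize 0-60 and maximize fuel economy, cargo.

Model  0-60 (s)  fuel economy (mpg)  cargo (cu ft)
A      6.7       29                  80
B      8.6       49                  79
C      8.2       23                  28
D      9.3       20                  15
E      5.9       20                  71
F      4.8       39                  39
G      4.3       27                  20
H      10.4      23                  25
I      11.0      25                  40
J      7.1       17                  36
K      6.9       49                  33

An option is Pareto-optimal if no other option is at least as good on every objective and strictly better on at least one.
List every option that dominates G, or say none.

none

A: worse on 0-60 (6.7 vs 4.3).
B: worse on 0-60 (8.6 vs 4.3).
C: worse on 0-60 (8.2 vs 4.3).
D: worse on 0-60 (9.3 vs 4.3).
E: worse on 0-60 (5.9 vs 4.3).
F: worse on 0-60 (4.8 vs 4.3).
H: worse on 0-60 (10.4 vs 4.3).
I: worse on 0-60 (11.0 vs 4.3).
J: worse on 0-60 (7.1 vs 4.3).
K: worse on 0-60 (6.9 vs 4.3).
No option dominates G.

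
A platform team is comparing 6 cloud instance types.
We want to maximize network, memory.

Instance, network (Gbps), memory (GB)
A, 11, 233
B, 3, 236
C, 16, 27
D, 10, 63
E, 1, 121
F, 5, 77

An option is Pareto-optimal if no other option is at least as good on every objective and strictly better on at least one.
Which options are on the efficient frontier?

A, B, C

A: not dominated.
B: not dominated (best memory).
C: not dominated (best network).
D: dominated by A (network 11≥10, memory 233≥63).
E: dominated by A (network 11≥1, memory 233≥121).
F: dominated by A (network 11≥5, memory 233≥77).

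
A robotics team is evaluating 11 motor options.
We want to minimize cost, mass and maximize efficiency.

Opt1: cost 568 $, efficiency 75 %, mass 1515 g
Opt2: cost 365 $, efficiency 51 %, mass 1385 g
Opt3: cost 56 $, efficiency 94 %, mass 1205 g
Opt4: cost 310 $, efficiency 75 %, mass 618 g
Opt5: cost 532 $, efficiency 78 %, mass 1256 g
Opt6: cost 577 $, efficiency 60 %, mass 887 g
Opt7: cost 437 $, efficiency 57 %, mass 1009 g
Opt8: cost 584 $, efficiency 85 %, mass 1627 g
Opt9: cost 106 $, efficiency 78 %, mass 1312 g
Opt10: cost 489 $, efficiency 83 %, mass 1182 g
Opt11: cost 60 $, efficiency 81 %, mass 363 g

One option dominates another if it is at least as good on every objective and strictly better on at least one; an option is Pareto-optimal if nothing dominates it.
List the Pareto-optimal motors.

Opt3, Opt10, Opt11

Opt1: dominated by Opt3 (cost 56≤568, efficiency 94≥75, mass 1205≤1515).
Opt2: dominated by Opt3 (cost 56≤365, efficiency 94≥51, mass 1205≤1385).
Opt3: not dominated (best cost).
Opt4: dominated by Opt11 (cost 60≤310, efficiency 81≥75, mass 363≤618).
Opt5: dominated by Opt3 (cost 56≤532, efficiency 94≥78, mass 1205≤1256).
Opt6: dominated by Opt4 (cost 310≤577, efficiency 75≥60, mass 618≤887).
Opt7: dominated by Opt4 (cost 310≤437, efficiency 75≥57, mass 618≤1009).
Opt8: dominated by Opt3 (cost 56≤584, efficiency 94≥85, mass 1205≤1627).
Opt9: dominated by Opt3 (cost 56≤106, efficiency 94≥78, mass 1205≤1312).
Opt10: not dominated.
Opt11: not dominated (best mass).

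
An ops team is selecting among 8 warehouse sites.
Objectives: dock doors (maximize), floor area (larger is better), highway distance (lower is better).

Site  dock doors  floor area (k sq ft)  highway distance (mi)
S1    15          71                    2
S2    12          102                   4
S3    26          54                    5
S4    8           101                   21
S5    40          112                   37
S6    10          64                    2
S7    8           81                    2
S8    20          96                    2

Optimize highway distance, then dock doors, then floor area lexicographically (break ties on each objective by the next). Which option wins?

First minimize highway distance: best is 2, kept {S1, S6, S7, S8}.
Then maximize dock doors: best is 20, kept {S8}.

S8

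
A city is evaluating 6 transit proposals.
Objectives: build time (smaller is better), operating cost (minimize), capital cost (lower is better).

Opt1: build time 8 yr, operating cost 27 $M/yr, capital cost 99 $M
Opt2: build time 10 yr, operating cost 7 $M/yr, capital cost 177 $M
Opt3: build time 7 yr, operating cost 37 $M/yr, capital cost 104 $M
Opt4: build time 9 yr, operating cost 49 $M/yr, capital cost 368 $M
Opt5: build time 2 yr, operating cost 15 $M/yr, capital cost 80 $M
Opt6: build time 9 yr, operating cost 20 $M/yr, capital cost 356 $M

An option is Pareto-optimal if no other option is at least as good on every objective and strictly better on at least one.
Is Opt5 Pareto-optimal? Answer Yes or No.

Yes

Opt1: worse on build time (8 vs 2).
Opt2: worse on build time (10 vs 2).
Opt3: worse on build time (7 vs 2).
Opt4: worse on build time (9 vs 2).
Opt6: worse on build time (9 vs 2).
No option is at least as good as Opt5 on every objective and strictly better on one.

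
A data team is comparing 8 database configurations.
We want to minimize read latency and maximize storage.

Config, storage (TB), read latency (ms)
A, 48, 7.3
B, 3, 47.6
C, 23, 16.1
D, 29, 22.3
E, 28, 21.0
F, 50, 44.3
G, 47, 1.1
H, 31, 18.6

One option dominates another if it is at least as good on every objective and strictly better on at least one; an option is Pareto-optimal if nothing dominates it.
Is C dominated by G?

Yes

G vs C: storage 47≥23, read latency 1.1≤16.1 — G is at least as good on every objective with at least one strict improvement.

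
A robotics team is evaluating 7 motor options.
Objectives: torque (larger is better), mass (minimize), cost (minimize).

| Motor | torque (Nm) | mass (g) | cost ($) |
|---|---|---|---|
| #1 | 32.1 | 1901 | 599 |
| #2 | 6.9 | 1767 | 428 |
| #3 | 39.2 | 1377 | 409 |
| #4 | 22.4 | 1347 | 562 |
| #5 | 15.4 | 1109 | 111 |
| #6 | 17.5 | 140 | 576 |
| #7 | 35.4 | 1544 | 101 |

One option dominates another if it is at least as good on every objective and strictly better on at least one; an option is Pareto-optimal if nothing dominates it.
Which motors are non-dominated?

#3, #4, #5, #6, #7

#1: dominated by #3 (torque 39.2≥32.1, mass 1377≤1901, cost 409≤599).
#2: dominated by #3 (torque 39.2≥6.9, mass 1377≤1767, cost 409≤428).
#3: not dominated (best torque).
#4: not dominated.
#5: not dominated.
#6: not dominated (best mass).
#7: not dominated (best cost).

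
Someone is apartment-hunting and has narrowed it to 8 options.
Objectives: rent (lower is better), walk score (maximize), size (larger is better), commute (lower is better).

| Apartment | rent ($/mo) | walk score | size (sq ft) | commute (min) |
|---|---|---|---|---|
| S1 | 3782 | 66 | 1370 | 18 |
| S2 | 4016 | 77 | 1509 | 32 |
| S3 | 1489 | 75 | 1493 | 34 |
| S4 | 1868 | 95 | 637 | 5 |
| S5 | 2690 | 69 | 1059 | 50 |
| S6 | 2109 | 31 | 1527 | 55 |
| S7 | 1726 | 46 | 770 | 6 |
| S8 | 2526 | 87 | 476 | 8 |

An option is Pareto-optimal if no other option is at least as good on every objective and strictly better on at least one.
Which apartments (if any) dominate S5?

S3

S3: rent 1489≤2690, walk score 75≥69, size 1493≥1059, commute 34≤50 — dominates S5.
Others (S1, S2, S4, S6, S7, S8) are each worse than S5 on at least one objective.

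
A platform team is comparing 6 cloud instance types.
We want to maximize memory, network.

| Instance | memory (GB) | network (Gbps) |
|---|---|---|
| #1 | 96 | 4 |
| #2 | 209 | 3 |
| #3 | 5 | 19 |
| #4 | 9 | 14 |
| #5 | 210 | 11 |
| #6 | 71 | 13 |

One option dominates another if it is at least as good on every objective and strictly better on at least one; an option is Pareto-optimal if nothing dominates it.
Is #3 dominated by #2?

No

#2 vs #3: #2 is worse on network (3 vs 19), so it does not dominate #3.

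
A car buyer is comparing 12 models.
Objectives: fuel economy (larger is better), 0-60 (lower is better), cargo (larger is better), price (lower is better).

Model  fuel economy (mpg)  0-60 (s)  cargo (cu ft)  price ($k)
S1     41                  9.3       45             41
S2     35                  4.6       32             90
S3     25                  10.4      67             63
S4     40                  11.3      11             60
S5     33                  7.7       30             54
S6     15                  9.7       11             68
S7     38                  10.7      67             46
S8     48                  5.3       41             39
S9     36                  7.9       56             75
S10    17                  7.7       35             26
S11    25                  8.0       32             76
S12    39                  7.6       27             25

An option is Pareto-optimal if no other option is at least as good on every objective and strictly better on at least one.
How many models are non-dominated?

8

S1: not dominated.
S2: not dominated (best 0-60).
S3: not dominated.
S4: dominated by S1 (fuel economy 41≥40, 0-60 9.3≤11.3, cargo 45≥11, price 41≤60).
S5: dominated by S8 (fuel economy 48≥33, 0-60 5.3≤7.7, cargo 41≥30, price 39≤54).
S6: dominated by S1 (fuel economy 41≥15, 0-60 9.3≤9.7, cargo 45≥11, price 41≤68).
S7: not dominated.
S8: not dominated (best fuel economy).
S9: not dominated.
S10: not dominated.
S11: dominated by S8 (fuel economy 48≥25, 0-60 5.3≤8.0, cargo 41≥32, price 39≤76).
S12: not dominated (best price).
Pareto-optimal: S1, S2, S3, S7, S8, S9, S10, S12 → 8.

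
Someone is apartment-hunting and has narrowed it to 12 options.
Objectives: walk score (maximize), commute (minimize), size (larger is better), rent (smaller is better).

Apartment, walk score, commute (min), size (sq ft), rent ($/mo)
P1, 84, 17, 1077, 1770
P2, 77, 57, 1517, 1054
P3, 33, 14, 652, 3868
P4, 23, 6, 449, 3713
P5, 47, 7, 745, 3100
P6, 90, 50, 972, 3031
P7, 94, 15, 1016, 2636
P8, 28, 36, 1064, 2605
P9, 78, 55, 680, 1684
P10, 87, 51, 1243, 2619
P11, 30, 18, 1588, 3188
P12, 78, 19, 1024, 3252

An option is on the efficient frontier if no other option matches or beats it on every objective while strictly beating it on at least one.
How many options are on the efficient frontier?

8

P1: not dominated.
P2: not dominated (best rent).
P3: dominated by P5 (walk score 47≥33, commute 7≤14, size 745≥652, rent 3100≤3868).
P4: not dominated (best commute).
P5: not dominated.
P6: dominated by P7 (walk score 94≥90, commute 15≤50, size 1016≥972, rent 2636≤3031).
P7: not dominated (best walk score).
P8: dominated by P1 (walk score 84≥28, commute 17≤36, size 1077≥1064, rent 1770≤2605).
P9: not dominated.
P10: not dominated.
P11: not dominated (best size).
P12: dominated by P1 (walk score 84≥78, commute 17≤19, size 1077≥1024, rent 1770≤3252).
Pareto-optimal: P1, P2, P4, P5, P7, P9, P10, P11 → 8.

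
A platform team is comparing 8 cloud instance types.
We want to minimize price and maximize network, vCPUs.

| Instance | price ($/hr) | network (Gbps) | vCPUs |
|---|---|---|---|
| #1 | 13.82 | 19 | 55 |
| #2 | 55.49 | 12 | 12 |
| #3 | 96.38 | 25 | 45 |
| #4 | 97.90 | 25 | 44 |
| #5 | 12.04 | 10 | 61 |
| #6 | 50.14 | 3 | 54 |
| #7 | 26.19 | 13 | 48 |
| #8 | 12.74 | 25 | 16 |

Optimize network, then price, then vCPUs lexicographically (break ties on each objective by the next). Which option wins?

First maximize network: best is 25, kept {#3, #4, #8}.
Then minimize price: best is 12.74, kept {#8}.

#8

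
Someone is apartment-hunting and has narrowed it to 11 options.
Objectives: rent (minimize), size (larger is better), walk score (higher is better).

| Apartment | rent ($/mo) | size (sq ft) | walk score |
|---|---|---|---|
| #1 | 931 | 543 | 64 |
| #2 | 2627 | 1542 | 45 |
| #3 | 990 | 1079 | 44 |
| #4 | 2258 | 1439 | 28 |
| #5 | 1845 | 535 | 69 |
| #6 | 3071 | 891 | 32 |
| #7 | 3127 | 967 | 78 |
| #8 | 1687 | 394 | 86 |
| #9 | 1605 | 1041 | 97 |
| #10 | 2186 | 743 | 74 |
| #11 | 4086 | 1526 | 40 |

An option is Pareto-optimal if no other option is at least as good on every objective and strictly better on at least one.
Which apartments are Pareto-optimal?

#1: not dominated (best rent).
#2: not dominated (best size).
#3: not dominated.
#4: not dominated.
#5: dominated by #9 (rent 1605≤1845, size 1041≥535, walk score 97≥69).
#6: dominated by #2 (rent 2627≤3071, size 1542≥891, walk score 45≥32).
#7: dominated by #9 (rent 1605≤3127, size 1041≥967, walk score 97≥78).
#8: dominated by #9 (rent 1605≤1687, size 1041≥394, walk score 97≥86).
#9: not dominated (best walk score).
#10: dominated by #9 (rent 1605≤2186, size 1041≥743, walk score 97≥74).
#11: dominated by #2 (rent 2627≤4086, size 1542≥1526, walk score 45≥40).

#1, #2, #3, #4, #9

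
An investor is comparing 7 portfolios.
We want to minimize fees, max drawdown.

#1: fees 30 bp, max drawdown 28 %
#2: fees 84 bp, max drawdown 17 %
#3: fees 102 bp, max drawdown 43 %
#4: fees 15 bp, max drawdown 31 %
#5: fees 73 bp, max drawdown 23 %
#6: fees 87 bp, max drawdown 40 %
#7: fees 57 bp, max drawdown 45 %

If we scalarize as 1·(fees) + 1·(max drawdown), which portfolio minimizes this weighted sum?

#4

#1: 1·30 + 1·28 = 58
#2: 1·84 + 1·17 = 101
#3: 1·102 + 1·43 = 145
#4: 1·15 + 1·31 = 46
#5: 1·73 + 1·23 = 96
#6: 1·87 + 1·40 = 127
#7: 1·57 + 1·45 = 102
Lowest: #4 at 46.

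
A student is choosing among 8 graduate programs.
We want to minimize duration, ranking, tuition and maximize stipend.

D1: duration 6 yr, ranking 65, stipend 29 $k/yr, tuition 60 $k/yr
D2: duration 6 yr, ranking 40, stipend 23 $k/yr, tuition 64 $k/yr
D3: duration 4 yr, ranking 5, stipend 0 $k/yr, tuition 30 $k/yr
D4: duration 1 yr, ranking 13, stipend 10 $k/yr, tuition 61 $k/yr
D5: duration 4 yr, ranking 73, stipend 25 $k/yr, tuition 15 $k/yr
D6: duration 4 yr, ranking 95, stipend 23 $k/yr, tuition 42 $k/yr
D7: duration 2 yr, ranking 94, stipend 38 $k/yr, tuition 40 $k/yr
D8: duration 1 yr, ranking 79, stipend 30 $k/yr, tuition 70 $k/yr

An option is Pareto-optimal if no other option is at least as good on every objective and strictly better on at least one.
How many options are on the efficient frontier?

7

D1: not dominated.
D2: not dominated.
D3: not dominated (best ranking).
D4: not dominated.
D5: not dominated (best tuition).
D6: dominated by D5 (duration 4≤4, ranking 73≤95, stipend 25≥23, tuition 15≤42).
D7: not dominated (best stipend).
D8: not dominated.
Pareto-optimal: D1, D2, D3, D4, D5, D7, D8 → 7.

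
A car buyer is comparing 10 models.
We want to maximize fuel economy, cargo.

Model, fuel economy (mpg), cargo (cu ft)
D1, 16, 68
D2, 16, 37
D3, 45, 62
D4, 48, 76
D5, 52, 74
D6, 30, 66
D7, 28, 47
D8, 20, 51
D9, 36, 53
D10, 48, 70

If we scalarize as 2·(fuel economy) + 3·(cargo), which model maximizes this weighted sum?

D1: 2·16 + 3·68 = 236
D2: 2·16 + 3·37 = 143
D3: 2·45 + 3·62 = 276
D4: 2·48 + 3·76 = 324
D5: 2·52 + 3·74 = 326
D6: 2·30 + 3·66 = 258
D7: 2·28 + 3·47 = 197
D8: 2·20 + 3·51 = 193
D9: 2·36 + 3·53 = 231
D10: 2·48 + 3·70 = 306
Highest: D5 at 326.

D5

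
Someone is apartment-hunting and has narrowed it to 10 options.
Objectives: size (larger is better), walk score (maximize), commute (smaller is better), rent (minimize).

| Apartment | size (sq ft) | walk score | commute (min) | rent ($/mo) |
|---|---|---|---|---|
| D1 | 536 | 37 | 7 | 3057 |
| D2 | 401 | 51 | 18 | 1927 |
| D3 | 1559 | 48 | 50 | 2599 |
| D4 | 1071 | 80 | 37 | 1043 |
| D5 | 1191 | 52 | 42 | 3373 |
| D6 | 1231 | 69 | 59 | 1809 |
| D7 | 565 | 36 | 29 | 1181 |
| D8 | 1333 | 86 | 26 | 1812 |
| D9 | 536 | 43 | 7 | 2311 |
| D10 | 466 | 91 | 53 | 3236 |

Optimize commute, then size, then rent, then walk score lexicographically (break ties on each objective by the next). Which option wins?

First minimize commute: best is 7, kept {D1, D9}.
Then maximize size: best is 536, kept {D1, D9}.
Then minimize rent: best is 2311, kept {D9}.

D9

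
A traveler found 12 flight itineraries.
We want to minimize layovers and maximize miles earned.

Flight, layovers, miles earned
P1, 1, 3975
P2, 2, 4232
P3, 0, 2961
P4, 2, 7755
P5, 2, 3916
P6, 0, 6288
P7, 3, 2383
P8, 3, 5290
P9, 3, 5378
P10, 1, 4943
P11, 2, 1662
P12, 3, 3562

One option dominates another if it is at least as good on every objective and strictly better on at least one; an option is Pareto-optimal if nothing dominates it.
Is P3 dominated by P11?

No

P11 vs P3: P11 is worse on layovers (2 vs 0), so it does not dominate P3.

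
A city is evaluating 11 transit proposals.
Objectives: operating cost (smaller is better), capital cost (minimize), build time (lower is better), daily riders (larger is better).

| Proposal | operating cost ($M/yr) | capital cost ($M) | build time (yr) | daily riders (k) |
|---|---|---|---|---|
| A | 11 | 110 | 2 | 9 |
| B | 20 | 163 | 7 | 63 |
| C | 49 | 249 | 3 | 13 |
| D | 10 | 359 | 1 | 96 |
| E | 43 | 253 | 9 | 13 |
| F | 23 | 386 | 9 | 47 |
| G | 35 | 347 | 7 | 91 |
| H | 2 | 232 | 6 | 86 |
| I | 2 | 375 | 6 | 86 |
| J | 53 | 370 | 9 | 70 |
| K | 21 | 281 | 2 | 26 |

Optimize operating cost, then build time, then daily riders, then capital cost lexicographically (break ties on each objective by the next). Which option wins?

H

First minimize operating cost: best is 2, kept {H, I}.
Then minimize build time: best is 6, kept {H, I}.
Then maximize daily riders: best is 86, kept {H, I}.
Then minimize capital cost: best is 232, kept {H}.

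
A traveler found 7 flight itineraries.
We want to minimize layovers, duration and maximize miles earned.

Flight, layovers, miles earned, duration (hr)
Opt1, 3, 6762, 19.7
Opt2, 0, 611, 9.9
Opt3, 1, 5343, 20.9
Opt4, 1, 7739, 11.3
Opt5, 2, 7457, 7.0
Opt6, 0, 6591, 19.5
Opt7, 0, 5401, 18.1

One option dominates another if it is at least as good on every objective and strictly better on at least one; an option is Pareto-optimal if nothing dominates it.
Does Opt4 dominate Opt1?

Opt4 vs Opt1: layovers 1≤3, miles earned 7739≥6762, duration 11.3≤19.7 — Opt4 is at least as good on every objective with at least one strict improvement.

Yes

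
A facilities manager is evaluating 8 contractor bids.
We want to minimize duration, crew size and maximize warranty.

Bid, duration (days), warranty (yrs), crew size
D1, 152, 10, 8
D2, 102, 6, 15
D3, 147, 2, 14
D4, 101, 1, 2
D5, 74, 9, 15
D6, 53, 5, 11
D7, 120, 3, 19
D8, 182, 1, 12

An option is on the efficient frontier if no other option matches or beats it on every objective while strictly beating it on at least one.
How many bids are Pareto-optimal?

4

D1: not dominated (best warranty).
D2: dominated by D5 (duration 74≤102, warranty 9≥6, crew size 15≤15).
D3: dominated by D6 (duration 53≤147, warranty 5≥2, crew size 11≤14).
D4: not dominated (best crew size).
D5: not dominated.
D6: not dominated (best duration).
D7: dominated by D2 (duration 102≤120, warranty 6≥3, crew size 15≤19).
D8: dominated by D1 (duration 152≤182, warranty 10≥1, crew size 8≤12).
Pareto-optimal: D1, D4, D5, D6 → 4.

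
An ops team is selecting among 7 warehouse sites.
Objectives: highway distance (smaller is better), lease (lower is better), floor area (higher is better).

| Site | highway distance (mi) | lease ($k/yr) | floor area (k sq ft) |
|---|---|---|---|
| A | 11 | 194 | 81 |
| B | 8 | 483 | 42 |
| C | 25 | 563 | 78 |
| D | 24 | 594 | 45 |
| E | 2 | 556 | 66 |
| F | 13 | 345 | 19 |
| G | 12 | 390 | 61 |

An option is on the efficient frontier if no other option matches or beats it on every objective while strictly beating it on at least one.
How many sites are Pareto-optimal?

3

A: not dominated (best lease).
B: not dominated.
C: dominated by A (highway distance 11≤25, lease 194≤563, floor area 81≥78).
D: dominated by A (highway distance 11≤24, lease 194≤594, floor area 81≥45).
E: not dominated (best highway distance).
F: dominated by A (highway distance 11≤13, lease 194≤345, floor area 81≥19).
G: dominated by A (highway distance 11≤12, lease 194≤390, floor area 81≥61).
Pareto-optimal: A, B, E → 3.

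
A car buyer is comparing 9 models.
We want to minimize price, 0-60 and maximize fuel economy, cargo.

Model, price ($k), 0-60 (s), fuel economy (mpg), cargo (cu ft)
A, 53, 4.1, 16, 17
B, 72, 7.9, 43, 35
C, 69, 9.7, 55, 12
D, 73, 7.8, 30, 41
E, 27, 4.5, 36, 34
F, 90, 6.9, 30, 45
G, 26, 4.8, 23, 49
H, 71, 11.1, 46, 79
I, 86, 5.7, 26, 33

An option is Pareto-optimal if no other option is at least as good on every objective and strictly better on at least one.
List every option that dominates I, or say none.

E

E: price 27≤86, 0-60 4.5≤5.7, fuel economy 36≥26, cargo 34≥33 — dominates I.
Others (A, B, C, D, F, G, H) are each worse than I on at least one objective.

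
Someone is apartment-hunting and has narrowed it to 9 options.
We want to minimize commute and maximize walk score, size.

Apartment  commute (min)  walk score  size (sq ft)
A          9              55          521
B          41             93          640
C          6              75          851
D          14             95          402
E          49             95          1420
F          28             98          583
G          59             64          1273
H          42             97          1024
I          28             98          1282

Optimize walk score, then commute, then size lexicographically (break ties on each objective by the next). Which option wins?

I

First maximize walk score: best is 98, kept {F, I}.
Then minimize commute: best is 28, kept {F, I}.
Then maximize size: best is 1282, kept {I}.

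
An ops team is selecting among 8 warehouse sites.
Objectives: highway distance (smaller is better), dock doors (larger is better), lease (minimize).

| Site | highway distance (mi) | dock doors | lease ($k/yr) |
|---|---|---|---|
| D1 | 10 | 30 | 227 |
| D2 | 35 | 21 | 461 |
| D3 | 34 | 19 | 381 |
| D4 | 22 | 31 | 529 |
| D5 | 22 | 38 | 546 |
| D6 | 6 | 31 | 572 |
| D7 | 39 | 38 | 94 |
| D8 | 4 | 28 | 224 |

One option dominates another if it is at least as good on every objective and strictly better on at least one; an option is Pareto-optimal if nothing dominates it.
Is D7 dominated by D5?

D5 vs D7: D5 is worse on lease (546 vs 94), so it does not dominate D7.

No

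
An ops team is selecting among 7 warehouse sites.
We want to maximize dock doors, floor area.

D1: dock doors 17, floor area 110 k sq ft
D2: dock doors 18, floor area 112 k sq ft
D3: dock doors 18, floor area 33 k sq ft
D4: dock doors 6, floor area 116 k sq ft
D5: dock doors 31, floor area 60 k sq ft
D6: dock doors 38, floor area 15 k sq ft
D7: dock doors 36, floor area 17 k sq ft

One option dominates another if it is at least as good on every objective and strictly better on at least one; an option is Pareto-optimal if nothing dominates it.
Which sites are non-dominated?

D1: dominated by D2 (dock doors 18≥17, floor area 112≥110).
D2: not dominated.
D3: dominated by D2 (dock doors 18≥18, floor area 112≥33).
D4: not dominated (best floor area).
D5: not dominated.
D6: not dominated (best dock doors).
D7: not dominated.

D2, D4, D5, D6, D7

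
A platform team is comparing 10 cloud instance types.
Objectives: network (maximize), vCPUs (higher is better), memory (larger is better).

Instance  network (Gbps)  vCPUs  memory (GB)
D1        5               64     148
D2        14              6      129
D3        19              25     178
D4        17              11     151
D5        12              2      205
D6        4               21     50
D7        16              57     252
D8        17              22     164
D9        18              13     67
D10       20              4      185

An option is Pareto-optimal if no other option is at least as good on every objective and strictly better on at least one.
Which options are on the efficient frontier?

D1: not dominated (best vCPUs).
D2: dominated by D3 (network 19≥14, vCPUs 25≥6, memory 178≥129).
D3: not dominated.
D4: dominated by D3 (network 19≥17, vCPUs 25≥11, memory 178≥151).
D5: dominated by D7 (network 16≥12, vCPUs 57≥2, memory 252≥205).
D6: dominated by D1 (network 5≥4, vCPUs 64≥21, memory 148≥50).
D7: not dominated (best memory).
D8: dominated by D3 (network 19≥17, vCPUs 25≥22, memory 178≥164).
D9: dominated by D3 (network 19≥18, vCPUs 25≥13, memory 178≥67).
D10: not dominated (best network).

D1, D3, D7, D10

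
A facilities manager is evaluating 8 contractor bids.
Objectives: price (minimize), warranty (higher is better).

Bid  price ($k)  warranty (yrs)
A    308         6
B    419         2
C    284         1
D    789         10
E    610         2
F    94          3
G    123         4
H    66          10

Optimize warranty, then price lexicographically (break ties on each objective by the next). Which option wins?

First maximize warranty: best is 10, kept {D, H}.
Then minimize price: best is 66, kept {H}.

H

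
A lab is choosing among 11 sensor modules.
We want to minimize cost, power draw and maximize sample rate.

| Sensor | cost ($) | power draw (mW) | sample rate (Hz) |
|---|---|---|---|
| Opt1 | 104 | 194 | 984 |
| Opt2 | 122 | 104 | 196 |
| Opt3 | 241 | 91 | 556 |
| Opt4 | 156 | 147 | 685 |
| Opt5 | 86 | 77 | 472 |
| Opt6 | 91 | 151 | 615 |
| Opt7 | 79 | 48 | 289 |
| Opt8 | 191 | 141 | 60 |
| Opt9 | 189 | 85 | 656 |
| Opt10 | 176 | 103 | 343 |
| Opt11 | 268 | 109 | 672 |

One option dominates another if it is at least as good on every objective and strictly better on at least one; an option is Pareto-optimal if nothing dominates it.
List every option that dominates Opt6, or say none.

none

Opt1: worse on cost (104 vs 91).
Opt2: worse on cost (122 vs 91).
Opt3: worse on cost (241 vs 91).
Opt4: worse on cost (156 vs 91).
Opt5: worse on sample rate (472 vs 615).
Opt7: worse on sample rate (289 vs 615).
Opt8: worse on cost (191 vs 91).
Opt9: worse on cost (189 vs 91).
Opt10: worse on cost (176 vs 91).
Opt11: worse on cost (268 vs 91).
No option dominates Opt6.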